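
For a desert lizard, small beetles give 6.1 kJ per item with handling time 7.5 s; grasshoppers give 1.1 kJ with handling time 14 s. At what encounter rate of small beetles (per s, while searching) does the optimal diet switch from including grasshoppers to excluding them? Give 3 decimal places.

At the threshold, the rate on small beetles alone equals the profitability of grasshoppers: λ·6.1/(1 + λ·7.5) = 1.1/14 = 0.07857.
Rearranging, λ(6.1 − 0.07857×7.5) = 0.07857, so λ = 0.07857/5.511 = 0.01426 per s.

0.014 per s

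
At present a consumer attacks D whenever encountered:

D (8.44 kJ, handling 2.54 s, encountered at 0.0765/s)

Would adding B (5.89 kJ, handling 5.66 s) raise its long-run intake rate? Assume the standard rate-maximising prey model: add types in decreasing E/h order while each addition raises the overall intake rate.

Current rate: (0.0765×8.44)/(1 + 0.0765×2.54) = 0.5406 kJ/s.
Profitability of B: 5.89/5.66 = 1.041 kJ/s.
1.041 > 0.5406, so adding B raises the average — include it.

Yes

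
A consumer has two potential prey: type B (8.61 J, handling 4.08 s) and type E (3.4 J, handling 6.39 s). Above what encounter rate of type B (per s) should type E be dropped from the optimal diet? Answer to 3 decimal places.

0.083 per s

At the threshold, the rate on type B alone equals the profitability of type E: λ·8.61/(1 + λ·4.08) = 3.4/6.39 = 0.5321.
Rearranging, λ(8.61 − 0.5321×4.08) = 0.5321, so λ = 0.5321/6.439 = 0.08263 per s.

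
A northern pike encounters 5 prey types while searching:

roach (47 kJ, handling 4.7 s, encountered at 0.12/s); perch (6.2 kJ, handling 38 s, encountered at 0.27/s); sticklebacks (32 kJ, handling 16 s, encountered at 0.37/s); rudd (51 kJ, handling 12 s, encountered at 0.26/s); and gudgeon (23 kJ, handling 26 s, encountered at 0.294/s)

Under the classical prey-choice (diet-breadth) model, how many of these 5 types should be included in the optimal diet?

Profitabilities (E/h, kJ/s): roach 10, rudd 4.25, sticklebacks 2, gudgeon 0.885, perch 0.163. Add prey in this order while the next type's profitability exceeds the intake rate on those already taken.
Rate on top 1: 3.606. rudd: 4.25 > 3.606 → include.
Rate on top 2: 4.035. sticklebacks: 2 < 4.035 → exclude; stop.
Optimal diet: roach, rudd — 2 of 5 types.

2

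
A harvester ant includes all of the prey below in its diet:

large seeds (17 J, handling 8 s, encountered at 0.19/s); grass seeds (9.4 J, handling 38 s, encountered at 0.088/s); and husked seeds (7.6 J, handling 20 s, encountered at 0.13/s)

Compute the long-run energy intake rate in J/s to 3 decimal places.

0.596 J/s

Energy encountered per unit search time: 0.19×17 + 0.088×9.4 + 0.13×7.6 = 5.045 J/s.
Handling time per unit search time: 0.19×8 + 0.088×38 + 0.13×20 = 7.464.
Rate = 5.045/(1 + 7.464) = 0.5961 J/s.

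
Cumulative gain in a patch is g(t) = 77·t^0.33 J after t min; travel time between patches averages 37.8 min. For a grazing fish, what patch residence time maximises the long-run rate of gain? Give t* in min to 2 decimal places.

By the marginal value theorem, leave when the instantaneous gain rate g'(t) equals the habitat-wide average g(t)/(T + t).
g'(t) = 0.33·77·t^-0.67. Setting 0.33·77·t^-0.67 = 77·t^0.33/(37.8+t) gives 0.33(37.8+t) = t, so 0.67·t = 0.33×37.8.
t* = 0.33×37.8/0.67 = 18.62 min.

18.62 min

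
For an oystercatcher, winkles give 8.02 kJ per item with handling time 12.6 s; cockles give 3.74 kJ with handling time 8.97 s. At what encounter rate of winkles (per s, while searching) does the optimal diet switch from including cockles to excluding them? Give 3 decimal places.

0.151 per s

Drop cockles once their profitability E₂/h₂ falls below the rate achievable on winkles alone: E₂/h₂ = λE₁/(1 + λh₁).
Solve for λ: λE₁h₂ = E₂(1 + λh₁) → λ(E₁h₂ − E₂h₁) = E₂ → λ = E₂/(E₁h₂ − E₂h₁).
λ = 3.74/(8.02×8.97 − 3.74×12.6) = 3.74/24.82 = 0.1507 per s.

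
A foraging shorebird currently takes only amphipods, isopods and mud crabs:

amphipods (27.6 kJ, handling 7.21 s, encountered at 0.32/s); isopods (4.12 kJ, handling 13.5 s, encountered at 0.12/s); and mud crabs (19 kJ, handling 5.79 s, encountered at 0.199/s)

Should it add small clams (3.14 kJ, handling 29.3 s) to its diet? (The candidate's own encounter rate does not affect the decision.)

No

Intake rate on the current diet: R = (0.32×27.6 + 0.12×4.12 + 0.199×19) / (1 + 0.32×7.21 + 0.12×13.5 + 0.199×5.79) = 13.11/6.079 = 2.156 kJ/s.
small clams: E/h = 3.14/29.3 = 0.1072 kJ/s.
0.1072 < 2.156, so adding small clams would lower the average — exclude it.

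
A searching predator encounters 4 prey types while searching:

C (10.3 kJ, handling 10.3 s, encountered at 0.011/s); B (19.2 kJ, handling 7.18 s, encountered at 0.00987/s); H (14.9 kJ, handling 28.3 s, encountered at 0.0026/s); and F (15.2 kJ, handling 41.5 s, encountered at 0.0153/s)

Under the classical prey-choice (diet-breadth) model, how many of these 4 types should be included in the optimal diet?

Profitabilities (E/h, kJ/s): B 2.67, C 1, H 0.527, F 0.366. Add prey in this order while the next type's profitability exceeds the intake rate on those already taken.
Rate on top 1: 0.177. C: 1 > 0.177 → include.
Rate on top 2: 0.2557. H: 0.527 > 0.2557 → include.
Rate on top 3: 0.2716. F: 0.366 > 0.2716 → include.
Optimal diet: B, C, H, F — 4 of 4 types.

4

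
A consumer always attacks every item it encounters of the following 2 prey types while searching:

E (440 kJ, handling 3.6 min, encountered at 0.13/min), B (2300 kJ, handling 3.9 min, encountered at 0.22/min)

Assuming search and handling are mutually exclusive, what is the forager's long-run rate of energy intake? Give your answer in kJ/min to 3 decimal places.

R = (0.13×440 + 0.22×2300) / (1 + 0.13×3.6 + 0.22×3.9) = 563.2/2.326 = 242.1 kJ/min.

242.132 kJ/min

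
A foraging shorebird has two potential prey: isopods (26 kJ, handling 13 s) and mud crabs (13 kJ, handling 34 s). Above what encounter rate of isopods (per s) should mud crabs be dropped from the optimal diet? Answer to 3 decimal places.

0.018 per s

Drop mud crabs once their profitability E₂/h₂ falls below the rate achievable on isopods alone: E₂/h₂ = λE₁/(1 + λh₁).
Solve for λ: λE₁h₂ = E₂(1 + λh₁) → λ(E₁h₂ − E₂h₁) = E₂ → λ = E₂/(E₁h₂ − E₂h₁).
λ = 13/(26×34 − 13×13) = 13/715 = 0.01818 per s.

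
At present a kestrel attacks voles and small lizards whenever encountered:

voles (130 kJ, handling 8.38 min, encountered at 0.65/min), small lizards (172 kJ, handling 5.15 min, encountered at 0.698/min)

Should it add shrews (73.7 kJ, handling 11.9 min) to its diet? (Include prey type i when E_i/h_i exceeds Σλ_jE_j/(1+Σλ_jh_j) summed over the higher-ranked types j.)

No

On voles and small lizards alone, R = ΣλE/(1+Σλh) = 204.6/10.04 = 20.37 kJ/min.
Profitability of shrews: 73.7/11.9 = 6.193 kJ/min.
Since 6.193 < R, time spent handling shrews is better spent searching.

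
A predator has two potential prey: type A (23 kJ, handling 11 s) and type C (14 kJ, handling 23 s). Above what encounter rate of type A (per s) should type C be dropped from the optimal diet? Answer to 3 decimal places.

At the threshold, the rate on type A alone equals the profitability of type C: λ·23/(1 + λ·11) = 14/23 = 0.6087.
Rearranging, λ(23 − 0.6087×11) = 0.6087, so λ = 0.6087/16.3 = 0.03733 per s.

0.037 per s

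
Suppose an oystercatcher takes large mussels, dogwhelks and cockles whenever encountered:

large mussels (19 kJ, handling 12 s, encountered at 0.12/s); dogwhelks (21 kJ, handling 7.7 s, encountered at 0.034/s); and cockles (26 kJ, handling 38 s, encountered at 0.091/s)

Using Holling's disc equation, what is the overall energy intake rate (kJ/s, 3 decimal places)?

Energy encountered per unit search time: 0.12×19 + 0.034×21 + 0.091×26 = 5.36 kJ/s.
Handling time per unit search time: 0.12×12 + 0.034×7.7 + 0.091×38 = 5.16.
Rate = 5.36/(1 + 5.16) = 0.8702 kJ/s.

0.870 kJ/s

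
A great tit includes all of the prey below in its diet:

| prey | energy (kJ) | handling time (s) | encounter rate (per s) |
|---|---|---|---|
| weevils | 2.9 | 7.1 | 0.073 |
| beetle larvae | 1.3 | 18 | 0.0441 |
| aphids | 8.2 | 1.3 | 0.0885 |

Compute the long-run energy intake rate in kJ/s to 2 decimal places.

0.41 kJ/s

R = (0.073×2.9 + 0.0441×1.3 + 0.0885×8.2) / (1 + 0.073×7.1 + 0.0441×18 + 0.0885×1.3) = 0.9947/2.427 = 0.4098 kJ/s.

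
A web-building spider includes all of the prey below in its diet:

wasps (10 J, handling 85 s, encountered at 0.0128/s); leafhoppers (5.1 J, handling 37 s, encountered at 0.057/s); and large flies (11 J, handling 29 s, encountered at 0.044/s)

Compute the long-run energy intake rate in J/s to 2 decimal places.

0.16 J/s

R = Σλ_iE_i / (1 + Σλ_ih_i)
Numerator: 0.0128×10 + 0.057×5.1 + 0.044×11 = 0.9027
Denominator: 1 + 0.0128×85 + 0.057×37 + 0.044×29 = 5.473
R = 0.9027/5.473 = 0.1649 J/s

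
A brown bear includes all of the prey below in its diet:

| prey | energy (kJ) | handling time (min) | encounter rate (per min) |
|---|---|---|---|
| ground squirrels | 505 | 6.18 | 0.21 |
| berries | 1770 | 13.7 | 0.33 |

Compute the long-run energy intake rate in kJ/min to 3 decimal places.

R = Σλ_iE_i / (1 + Σλ_ih_i)
Numerator: 0.21×505 + 0.33×1770 = 690.1
Denominator: 1 + 0.21×6.18 + 0.33×13.7 = 6.819
R = 690.1/6.819 = 101.2 kJ/min

101.213 kJ/min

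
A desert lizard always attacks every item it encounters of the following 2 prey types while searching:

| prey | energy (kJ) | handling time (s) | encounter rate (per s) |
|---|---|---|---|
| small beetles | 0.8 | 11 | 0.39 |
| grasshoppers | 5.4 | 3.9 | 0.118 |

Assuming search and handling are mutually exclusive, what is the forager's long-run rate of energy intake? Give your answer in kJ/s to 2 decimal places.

0.17 kJ/s

R = Σλ_iE_i / (1 + Σλ_ih_i)
Numerator: 0.39×0.8 + 0.118×5.4 = 0.9492
Denominator: 1 + 0.39×11 + 0.118×3.9 = 5.75
R = 0.9492/5.75 = 0.1651 kJ/s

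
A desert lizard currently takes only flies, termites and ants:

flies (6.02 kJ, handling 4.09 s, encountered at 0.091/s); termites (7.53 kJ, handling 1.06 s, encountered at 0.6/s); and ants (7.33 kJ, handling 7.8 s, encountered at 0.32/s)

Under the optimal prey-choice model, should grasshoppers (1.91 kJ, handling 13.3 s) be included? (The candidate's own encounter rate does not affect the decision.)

No

Current rate: (0.091×6.02 + 0.6×7.53 + 0.32×7.33)/(1 + 0.091×4.09 + 0.6×1.06 + 0.32×7.8) = 1.645 kJ/s.
grasshoppers: E/h = 1.91/13.3 = 0.1436 kJ/s.
0.1436 < 1.645, so adding grasshoppers would lower the average — exclude it.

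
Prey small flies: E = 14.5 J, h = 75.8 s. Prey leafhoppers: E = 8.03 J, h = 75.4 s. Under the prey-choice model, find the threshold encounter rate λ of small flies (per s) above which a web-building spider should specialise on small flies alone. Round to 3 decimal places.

0.017 per s

The zero-one rule: include leafhoppers iff E₂/h₂ > λE₁/(1+λh₁). Equality gives the switch point.
λE₁h₂ = E₂ + λE₂h₁ ⇒ λ = E₂/(E₁h₂ − E₂h₁) = 8.03/(1093 − 608.7) = 0.01657 per s.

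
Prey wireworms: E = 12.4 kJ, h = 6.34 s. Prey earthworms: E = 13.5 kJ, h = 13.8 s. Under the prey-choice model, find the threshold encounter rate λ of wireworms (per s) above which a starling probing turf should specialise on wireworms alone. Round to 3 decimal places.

0.158 per s

Drop earthworms once their profitability E₂/h₂ falls below the rate achievable on wireworms alone: E₂/h₂ = λE₁/(1 + λh₁).
Solve for λ: λE₁h₂ = E₂(1 + λh₁) → λ(E₁h₂ − E₂h₁) = E₂ → λ = E₂/(E₁h₂ − E₂h₁).
λ = 13.5/(12.4×13.8 − 13.5×6.34) = 13.5/85.53 = 0.1578 per s.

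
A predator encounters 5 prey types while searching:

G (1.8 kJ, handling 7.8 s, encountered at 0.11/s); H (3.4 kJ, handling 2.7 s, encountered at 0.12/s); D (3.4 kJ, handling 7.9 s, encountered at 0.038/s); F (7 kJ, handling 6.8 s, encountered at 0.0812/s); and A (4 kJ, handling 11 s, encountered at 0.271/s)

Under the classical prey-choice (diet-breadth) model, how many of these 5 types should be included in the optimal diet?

2

Rank by E/h (kJ/s): H 1.26, F 1.03, D 0.43, A 0.364, G 0.231. Include each in turn until the next type's E/h falls below the running intake rate.
Rate on top 1: 0.3082. F: 1.03 > 0.3082 → include.
Rate on top 2: 0.5204. D: 0.43 < 0.5204 → exclude; stop.
Optimal diet: H, F — 2 of 5 types.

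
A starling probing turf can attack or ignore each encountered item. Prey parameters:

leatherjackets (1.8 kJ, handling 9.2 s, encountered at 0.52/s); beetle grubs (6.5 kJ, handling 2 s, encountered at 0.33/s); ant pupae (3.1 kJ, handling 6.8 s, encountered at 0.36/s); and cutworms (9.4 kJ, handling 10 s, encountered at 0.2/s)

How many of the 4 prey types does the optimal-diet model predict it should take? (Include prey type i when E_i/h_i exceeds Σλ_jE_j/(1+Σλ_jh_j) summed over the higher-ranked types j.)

E/h in descending order: beetle grubs 3.25, cutworms 0.94, ant pupae 0.456, leatherjackets 0.196 kJ/s. The optimal diet is the largest prefix of this list for which every included type satisfies E_i/h_i > R on the types above it.
Rate on top 1: 1.292. cutworms: 0.94 < 1.292 → exclude; stop.
Optimal diet: beetle grubs — 1 of 4 types.

1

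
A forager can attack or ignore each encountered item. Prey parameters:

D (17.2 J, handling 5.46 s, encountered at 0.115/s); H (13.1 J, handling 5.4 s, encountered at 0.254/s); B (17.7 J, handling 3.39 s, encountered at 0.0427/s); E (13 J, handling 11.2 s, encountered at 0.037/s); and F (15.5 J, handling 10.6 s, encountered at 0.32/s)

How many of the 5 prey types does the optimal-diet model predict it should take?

3

Profitabilities (E/h, J/s): B 5.22, D 3.15, H 2.43, F 1.46, E 1.16. Add prey in this order while the next type's profitability exceeds the intake rate on those already taken.
Rate on top 1: 0.6602. D: 3.15 > 0.6602 → include.
Rate on top 2: 1.542. H: 2.43 > 1.542 → include.
Rate on top 3: 1.928. F: 1.46 < 1.928 → exclude; stop.
Optimal diet: B, D, H — 3 of 5 types.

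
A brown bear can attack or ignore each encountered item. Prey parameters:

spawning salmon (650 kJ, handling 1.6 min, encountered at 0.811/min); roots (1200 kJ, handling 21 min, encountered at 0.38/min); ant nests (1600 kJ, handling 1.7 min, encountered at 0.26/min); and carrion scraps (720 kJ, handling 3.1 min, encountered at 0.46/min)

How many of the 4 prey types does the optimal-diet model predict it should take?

2

Profitabilities (E/h, kJ/min): ant nests 941, spawning salmon 406, carrion scraps 232, roots 57.1. Add prey in this order while the next type's profitability exceeds the intake rate on those already taken.
Rate on top 1: 288.5. spawning salmon: 406 > 288.5 → include.
Rate on top 2: 344.3. carrion scraps: 232 < 344.3 → exclude; stop.
Optimal diet: ant nests, spawning salmon — 2 of 4 types.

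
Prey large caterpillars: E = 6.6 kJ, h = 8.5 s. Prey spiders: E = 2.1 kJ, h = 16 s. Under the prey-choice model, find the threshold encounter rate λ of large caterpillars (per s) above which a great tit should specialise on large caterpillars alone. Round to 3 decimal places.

0.024 per s

The zero-one rule: include spiders iff E₂/h₂ > λE₁/(1+λh₁). Equality gives the switch point.
λE₁h₂ = E₂ + λE₂h₁ ⇒ λ = E₂/(E₁h₂ − E₂h₁) = 2.1/(105.6 − 17.85) = 0.02393 per s.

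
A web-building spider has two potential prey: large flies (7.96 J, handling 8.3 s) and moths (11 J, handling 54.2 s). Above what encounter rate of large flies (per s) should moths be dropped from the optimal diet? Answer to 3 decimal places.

0.032 per s

At the threshold, the rate on large flies alone equals the profitability of moths: λ·7.96/(1 + λ·8.3) = 11/54.2 = 0.203.
Rearranging, λ(7.96 − 0.203×8.3) = 0.203, so λ = 0.203/6.275 = 0.03234 per s.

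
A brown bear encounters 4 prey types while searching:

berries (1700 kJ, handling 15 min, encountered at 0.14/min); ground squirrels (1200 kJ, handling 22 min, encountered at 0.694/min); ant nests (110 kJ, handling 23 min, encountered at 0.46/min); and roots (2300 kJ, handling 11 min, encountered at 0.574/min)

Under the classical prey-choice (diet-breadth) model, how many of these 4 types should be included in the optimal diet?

1

E/h in descending order: roots 209, berries 113, ground squirrels 54.5, ant nests 4.78 kJ/min. The optimal diet is the largest prefix of this list for which every included type satisfies E_i/h_i > R on the types above it.
Rate on top 1: 180.5. berries: 113 < 180.5 → exclude; stop.
Optimal diet: roots — 1 of 4 types.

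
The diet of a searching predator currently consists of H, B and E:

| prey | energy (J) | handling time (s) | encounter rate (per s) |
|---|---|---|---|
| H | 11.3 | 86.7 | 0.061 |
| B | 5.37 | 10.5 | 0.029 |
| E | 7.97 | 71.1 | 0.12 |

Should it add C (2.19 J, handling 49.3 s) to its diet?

No

Intake rate on the current diet: R = (0.061×11.3 + 0.029×5.37 + 0.12×7.97) / (1 + 0.061×86.7 + 0.029×10.5 + 0.12×71.1) = 1.801/15.13 = 0.1191 J/s.
C: E/h = 2.19/49.3 = 0.04442 J/s.
Since 0.04442 < R, time spent handling C is better spent searching.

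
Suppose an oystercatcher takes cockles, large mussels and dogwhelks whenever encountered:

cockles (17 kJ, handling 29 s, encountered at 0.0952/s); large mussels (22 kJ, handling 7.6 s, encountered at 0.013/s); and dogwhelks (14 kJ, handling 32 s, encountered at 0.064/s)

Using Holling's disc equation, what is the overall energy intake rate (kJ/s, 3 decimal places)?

Energy encountered per unit search time: 0.0952×17 + 0.013×22 + 0.064×14 = 2.8 kJ/s.
Handling time per unit search time: 0.0952×29 + 0.013×7.6 + 0.064×32 = 4.908.
Rate = 2.8/(1 + 4.908) = 0.474 kJ/s.

0.474 kJ/s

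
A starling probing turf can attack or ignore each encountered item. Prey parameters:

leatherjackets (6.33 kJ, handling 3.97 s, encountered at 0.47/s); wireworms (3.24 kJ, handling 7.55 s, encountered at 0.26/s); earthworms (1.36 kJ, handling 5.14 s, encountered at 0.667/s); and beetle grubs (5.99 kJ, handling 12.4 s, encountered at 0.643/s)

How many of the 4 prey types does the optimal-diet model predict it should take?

1

Rank by E/h (kJ/s): leatherjackets 1.59, beetle grubs 0.483, wireworms 0.429, earthworms 0.265. Include each in turn until the next type's E/h falls below the running intake rate.
Rate on top 1: 1.038. beetle grubs: 0.483 < 1.038 → exclude; stop.
Optimal diet: leatherjackets — 1 of 4 types.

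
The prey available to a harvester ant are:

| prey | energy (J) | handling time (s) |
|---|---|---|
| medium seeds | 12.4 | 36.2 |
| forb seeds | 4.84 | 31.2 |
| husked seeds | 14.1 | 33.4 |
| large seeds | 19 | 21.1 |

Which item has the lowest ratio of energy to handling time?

forb seeds

Profitability E/h (J/s): medium seeds = 12.4/36.2 = 0.343, forb seeds = 4.84/31.2 = 0.155, husked seeds = 14.1/33.4 = 0.422, large seeds = 19/21.1 = 0.9.
Ranked: large seeds > husked seeds > medium seeds > forb seeds.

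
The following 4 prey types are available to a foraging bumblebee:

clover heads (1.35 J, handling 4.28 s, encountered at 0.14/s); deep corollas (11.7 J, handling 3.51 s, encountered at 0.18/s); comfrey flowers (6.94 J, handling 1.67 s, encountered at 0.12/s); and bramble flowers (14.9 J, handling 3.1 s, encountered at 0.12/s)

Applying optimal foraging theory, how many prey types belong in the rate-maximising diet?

3

Profitabilities (E/h, J/s): bramble flowers 4.81, comfrey flowers 4.16, deep corollas 3.33, clover heads 0.315. Add prey in this order while the next type's profitability exceeds the intake rate on those already taken.
Rate on top 1: 1.303. comfrey flowers: 4.16 > 1.303 → include.
Rate on top 2: 1.667. deep corollas: 3.33 > 1.667 → include.
Rate on top 3: 2.144. clover heads: 0.315 < 2.144 → exclude; stop.
Optimal diet: bramble flowers, comfrey flowers, deep corollas — 3 of 4 types.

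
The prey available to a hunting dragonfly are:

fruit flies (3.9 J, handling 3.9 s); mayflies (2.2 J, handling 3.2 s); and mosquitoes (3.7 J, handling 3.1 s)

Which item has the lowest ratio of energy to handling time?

Profitability E/h (J/s): fruit flies = 3.9/3.9 = 1, mayflies = 2.2/3.2 = 0.688, mosquitoes = 3.7/3.1 = 1.19.
Ranked: mosquitoes > fruit flies > mayflies.

mayflies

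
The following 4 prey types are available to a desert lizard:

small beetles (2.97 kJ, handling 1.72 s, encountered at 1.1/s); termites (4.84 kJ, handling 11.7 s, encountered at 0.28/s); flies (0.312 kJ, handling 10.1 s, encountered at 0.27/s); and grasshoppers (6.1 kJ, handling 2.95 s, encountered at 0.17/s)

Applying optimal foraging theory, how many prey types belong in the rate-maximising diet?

2

E/h in descending order: grasshoppers 2.07, small beetles 1.73, termites 0.414, flies 0.0309 kJ/s. The optimal diet is the largest prefix of this list for which every included type satisfies E_i/h_i > R on the types above it.
Rate on top 1: 0.6906. small beetles: 1.73 > 0.6906 → include.
Rate on top 2: 1.268. termites: 0.414 < 1.268 → exclude; stop.
Optimal diet: grasshoppers, small beetles — 2 of 4 types.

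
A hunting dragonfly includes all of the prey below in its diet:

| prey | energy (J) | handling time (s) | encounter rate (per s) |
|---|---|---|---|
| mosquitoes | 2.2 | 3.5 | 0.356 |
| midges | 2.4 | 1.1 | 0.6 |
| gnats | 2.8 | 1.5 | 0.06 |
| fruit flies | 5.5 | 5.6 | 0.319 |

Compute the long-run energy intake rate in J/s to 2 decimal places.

0.87 J/s

Energy encountered per unit search time: 0.356×2.2 + 0.6×2.4 + 0.06×2.8 + 0.319×5.5 = 4.146 J/s.
Handling time per unit search time: 0.356×3.5 + 0.6×1.1 + 0.06×1.5 + 0.319×5.6 = 3.782.
Rate = 4.146/(1 + 3.782) = 0.8669 J/s.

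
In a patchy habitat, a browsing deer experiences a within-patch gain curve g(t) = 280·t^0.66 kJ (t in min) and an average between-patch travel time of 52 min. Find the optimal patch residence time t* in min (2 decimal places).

100.94 min

Maximise g(t)/(T+t): set derivative to zero → g'(t)(T+t) = g(t).
g'(t) = 0.66·280·t^-0.34. Setting 0.66·280·t^-0.34 = 280·t^0.66/(52+t) gives 0.66(52+t) = t, so 0.34·t = 0.66×52.
t* = 0.66×52/0.34 = 100.9 min.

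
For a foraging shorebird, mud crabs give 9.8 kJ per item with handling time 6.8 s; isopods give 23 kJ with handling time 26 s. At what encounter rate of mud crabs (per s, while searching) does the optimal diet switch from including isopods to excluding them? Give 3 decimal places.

0.234 per s

Drop isopods once their profitability E₂/h₂ falls below the rate achievable on mud crabs alone: E₂/h₂ = λE₁/(1 + λh₁).
Solve for λ: λE₁h₂ = E₂(1 + λh₁) → λ(E₁h₂ − E₂h₁) = E₂ → λ = E₂/(E₁h₂ − E₂h₁).
λ = 23/(9.8×26 − 23×6.8) = 23/98.4 = 0.2337 per s.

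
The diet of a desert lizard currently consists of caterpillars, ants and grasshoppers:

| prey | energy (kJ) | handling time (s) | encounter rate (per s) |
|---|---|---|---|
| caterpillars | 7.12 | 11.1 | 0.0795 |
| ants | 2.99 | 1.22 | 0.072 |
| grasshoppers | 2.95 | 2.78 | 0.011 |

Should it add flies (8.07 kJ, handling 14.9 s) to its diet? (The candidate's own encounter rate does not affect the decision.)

On caterpillars, ants and grasshoppers alone, R = ΣλE/(1+Σλh) = 0.8138/2.001 = 0.4067 kJ/s.
Profitability of flies: 8.07/14.9 = 0.5416 kJ/s.
0.5416 > 0.4067, so adding flies raises the average — include it.

Yes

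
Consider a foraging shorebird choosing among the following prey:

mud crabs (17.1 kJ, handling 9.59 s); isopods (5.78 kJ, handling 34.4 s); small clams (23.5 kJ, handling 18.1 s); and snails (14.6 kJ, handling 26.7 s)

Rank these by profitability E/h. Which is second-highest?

Profitability E/h (kJ/s): mud crabs = 17.1/9.59 = 1.78, isopods = 5.78/34.4 = 0.168, small clams = 23.5/18.1 = 1.3, snails = 14.6/26.7 = 0.547.
Ranked: mud crabs > small clams > snails > isopods.

small clams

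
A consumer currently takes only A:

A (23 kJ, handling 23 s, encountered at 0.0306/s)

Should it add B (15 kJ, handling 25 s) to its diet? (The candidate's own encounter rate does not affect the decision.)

Yes

On A alone, R = ΣλE/(1+Σλh) = 0.7038/1.704 = 0.4131 kJ/s.
Profitability of B: 15/25 = 0.6 kJ/s.
Since 0.6 > R, including B increases the long-run rate.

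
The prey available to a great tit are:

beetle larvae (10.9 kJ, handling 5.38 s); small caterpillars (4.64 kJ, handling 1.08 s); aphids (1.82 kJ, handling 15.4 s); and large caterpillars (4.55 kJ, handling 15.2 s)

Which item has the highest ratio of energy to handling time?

small caterpillars

In descending order of E/h:
small caterpillars: 4.64/1.08 = 4.3 kJ/s
beetle larvae: 10.9/5.38 = 2.03 kJ/s
large caterpillars: 4.55/15.2 = 0.299 kJ/s
aphids: 1.82/15.4 = 0.118 kJ/s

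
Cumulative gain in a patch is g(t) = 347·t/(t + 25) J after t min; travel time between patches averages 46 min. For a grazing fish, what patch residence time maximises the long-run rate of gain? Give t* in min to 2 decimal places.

Optimal t* satisfies g'(t*) = g(t*)/(T + t*).
g'(t) = 347·25/(t + 25)². Setting 347·25/(t+25)² = 347t/[(t+25)(46+t)] gives 25(46+t) = t(t+25), so t² = 25×46 = 1150.
t* = √1150 = 33.91 min.

33.91 min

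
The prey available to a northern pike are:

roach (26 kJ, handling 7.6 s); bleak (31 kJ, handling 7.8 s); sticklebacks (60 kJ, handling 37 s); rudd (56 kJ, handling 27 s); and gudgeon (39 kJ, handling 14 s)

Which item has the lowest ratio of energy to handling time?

sticklebacks

Profitability E/h (kJ/s): roach = 26/7.6 = 3.42, bleak = 31/7.8 = 3.97, sticklebacks = 60/37 = 1.62, rudd = 56/27 = 2.07, gudgeon = 39/14 = 2.79.
Ranked: bleak > roach > gudgeon > rudd > sticklebacks.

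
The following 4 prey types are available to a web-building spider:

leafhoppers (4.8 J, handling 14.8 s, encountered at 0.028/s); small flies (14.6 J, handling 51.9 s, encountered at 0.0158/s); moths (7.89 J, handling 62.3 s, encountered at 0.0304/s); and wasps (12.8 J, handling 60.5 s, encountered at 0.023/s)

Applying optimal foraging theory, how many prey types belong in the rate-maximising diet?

Rank by E/h (J/s): leafhoppers 0.324, small flies 0.281, wasps 0.212, moths 0.127. Include each in turn until the next type's E/h falls below the running intake rate.
Rate on top 1: 0.09502. small flies: 0.281 > 0.09502 → include.
Rate on top 2: 0.1634. wasps: 0.212 > 0.1634 → include.
Rate on top 3: 0.1819. moths: 0.127 < 0.1819 → exclude; stop.
Optimal diet: leafhoppers, small flies, wasps — 3 of 4 types.

3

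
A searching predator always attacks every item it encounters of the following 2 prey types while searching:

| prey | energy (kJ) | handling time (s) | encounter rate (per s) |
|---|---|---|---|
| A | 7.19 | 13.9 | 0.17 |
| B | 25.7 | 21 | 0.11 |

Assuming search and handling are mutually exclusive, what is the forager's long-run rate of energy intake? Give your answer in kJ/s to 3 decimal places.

R = (0.17×7.19 + 0.11×25.7) / (1 + 0.17×13.9 + 0.11×21) = 4.049/5.673 = 0.7138 kJ/s.

0.714 kJ/s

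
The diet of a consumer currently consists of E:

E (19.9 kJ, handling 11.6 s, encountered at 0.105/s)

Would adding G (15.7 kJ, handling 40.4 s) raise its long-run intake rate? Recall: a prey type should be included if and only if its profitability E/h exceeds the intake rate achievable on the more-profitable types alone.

No

On E alone, R = ΣλE/(1+Σλh) = 2.089/2.218 = 0.9421 kJ/s.
Profitability of G: 15.7/40.4 = 0.3886 kJ/s.
0.3886 < 0.9421, so adding G would lower the average — exclude it.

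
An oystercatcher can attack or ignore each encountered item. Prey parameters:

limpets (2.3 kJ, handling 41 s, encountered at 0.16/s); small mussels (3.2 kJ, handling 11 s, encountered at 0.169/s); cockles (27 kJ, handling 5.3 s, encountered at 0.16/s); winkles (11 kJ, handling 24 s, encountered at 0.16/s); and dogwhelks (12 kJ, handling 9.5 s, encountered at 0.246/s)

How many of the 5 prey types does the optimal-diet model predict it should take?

Profitabilities (E/h, kJ/s): cockles 5.09, dogwhelks 1.26, winkles 0.458, small mussels 0.291, limpets 0.0561. Add prey in this order while the next type's profitability exceeds the intake rate on those already taken.
Rate on top 1: 2.338. dogwhelks: 1.26 < 2.338 → exclude; stop.
Optimal diet: cockles — 1 of 5 types.

1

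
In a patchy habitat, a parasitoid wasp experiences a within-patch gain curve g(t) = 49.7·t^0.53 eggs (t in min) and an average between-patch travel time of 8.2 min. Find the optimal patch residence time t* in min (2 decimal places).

Maximise g(t)/(T+t): set derivative to zero → g'(t)(T+t) = g(t).
g'(t) = 0.53·49.7·t^-0.47. Setting 0.53·49.7·t^-0.47 = 49.7·t^0.53/(8.2+t) gives 0.53(8.2+t) = t, so 0.47·t = 0.53×8.2.
t* = 0.53×8.2/0.47 = 9.247 min.

9.25 min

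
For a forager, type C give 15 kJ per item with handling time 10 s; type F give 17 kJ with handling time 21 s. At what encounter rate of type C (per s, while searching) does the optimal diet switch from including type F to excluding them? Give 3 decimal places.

Drop type F once their profitability E₂/h₂ falls below the rate achievable on type C alone: E₂/h₂ = λE₁/(1 + λh₁).
Solve for λ: λE₁h₂ = E₂(1 + λh₁) → λ(E₁h₂ − E₂h₁) = E₂ → λ = E₂/(E₁h₂ − E₂h₁).
λ = 17/(15×21 − 17×10) = 17/145 = 0.1172 per s.

0.117 per s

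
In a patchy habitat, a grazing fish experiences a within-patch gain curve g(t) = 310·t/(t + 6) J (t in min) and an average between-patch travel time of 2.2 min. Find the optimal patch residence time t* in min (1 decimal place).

Maximise g(t)/(T+t): set derivative to zero → g'(t)(T+t) = g(t).
g'(t) = 310·6/(t + 6)². Setting 310·6/(t+6)² = 310t/[(t+6)(2.2+t)] gives 6(2.2+t) = t(t+6), so t² = 6×2.2 = 13.2.
t* = √13.2 = 3.633 min.

3.6 min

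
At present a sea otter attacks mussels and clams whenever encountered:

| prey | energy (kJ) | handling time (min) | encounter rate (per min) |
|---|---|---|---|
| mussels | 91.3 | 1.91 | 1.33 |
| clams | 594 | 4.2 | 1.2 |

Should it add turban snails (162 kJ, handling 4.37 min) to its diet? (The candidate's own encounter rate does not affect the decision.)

No

Intake rate on the current diet: R = (1.33×91.3 + 1.2×594) / (1 + 1.33×1.91 + 1.2×4.2) = 834.2/8.58 = 97.23 kJ/min.
turban snails: E/h = 162/4.37 = 37.07 kJ/min.
37.07 < 97.23, so adding turban snails would lower the average — exclude it.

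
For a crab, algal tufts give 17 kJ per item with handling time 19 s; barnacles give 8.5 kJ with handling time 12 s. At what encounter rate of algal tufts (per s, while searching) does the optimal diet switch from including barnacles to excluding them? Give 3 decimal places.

0.200 per s

At the threshold, the rate on algal tufts alone equals the profitability of barnacles: λ·17/(1 + λ·19) = 8.5/12 = 0.7083.
Rearranging, λ(17 − 0.7083×19) = 0.7083, so λ = 0.7083/3.542 = 0.2 per s.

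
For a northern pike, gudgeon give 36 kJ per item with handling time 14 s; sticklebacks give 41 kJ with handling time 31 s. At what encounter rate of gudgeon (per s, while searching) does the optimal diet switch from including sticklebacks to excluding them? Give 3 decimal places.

The zero-one rule: include sticklebacks iff E₂/h₂ > λE₁/(1+λh₁). Equality gives the switch point.
λE₁h₂ = E₂ + λE₂h₁ ⇒ λ = E₂/(E₁h₂ − E₂h₁) = 41/(1116 − 574) = 0.07565 per s.

0.076 per s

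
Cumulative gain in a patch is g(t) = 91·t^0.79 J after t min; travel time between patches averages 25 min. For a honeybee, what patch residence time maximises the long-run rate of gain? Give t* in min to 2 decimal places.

Maximise g(t)/(T+t): set derivative to zero → g'(t)(T+t) = g(t).
g'(t) = 0.79·91·t^-0.21. Setting 0.79·91·t^-0.21 = 91·t^0.79/(25+t) gives 0.79(25+t) = t, so 0.21·t = 0.79×25.
t* = 0.79×25/0.21 = 94.05 min.

94.05 min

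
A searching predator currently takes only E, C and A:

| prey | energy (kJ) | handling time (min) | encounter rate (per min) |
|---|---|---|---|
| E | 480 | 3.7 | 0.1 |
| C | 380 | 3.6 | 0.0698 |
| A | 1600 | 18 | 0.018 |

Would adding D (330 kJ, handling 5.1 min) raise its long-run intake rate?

Current rate: (0.1×480 + 0.0698×380 + 0.018×1600)/(1 + 0.1×3.7 + 0.0698×3.6 + 0.018×18) = 53.12 kJ/min.
D: E/h = 330/5.1 = 64.71 kJ/min.
64.71 > 53.12, so adding D raises the average — include it.

Yes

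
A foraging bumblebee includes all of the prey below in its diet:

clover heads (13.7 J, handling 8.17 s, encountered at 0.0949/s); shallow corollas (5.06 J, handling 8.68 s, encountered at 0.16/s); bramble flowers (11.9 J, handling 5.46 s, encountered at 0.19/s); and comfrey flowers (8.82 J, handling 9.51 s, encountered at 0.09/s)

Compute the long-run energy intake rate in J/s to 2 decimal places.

R = (0.0949×13.7 + 0.16×5.06 + 0.19×11.9 + 0.09×8.82) / (1 + 0.0949×8.17 + 0.16×8.68 + 0.19×5.46 + 0.09×9.51) = 5.165/5.057 = 1.021 J/s.

1.02 J/s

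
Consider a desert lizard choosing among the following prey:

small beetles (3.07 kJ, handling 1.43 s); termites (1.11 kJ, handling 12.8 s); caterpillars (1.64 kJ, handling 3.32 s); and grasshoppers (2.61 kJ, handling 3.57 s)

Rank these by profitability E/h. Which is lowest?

In descending order of E/h:
small beetles: 3.07/1.43 = 2.15 kJ/s
grasshoppers: 2.61/3.57 = 0.731 kJ/s
caterpillars: 1.64/3.32 = 0.494 kJ/s
termites: 1.11/12.8 = 0.0867 kJ/s

termites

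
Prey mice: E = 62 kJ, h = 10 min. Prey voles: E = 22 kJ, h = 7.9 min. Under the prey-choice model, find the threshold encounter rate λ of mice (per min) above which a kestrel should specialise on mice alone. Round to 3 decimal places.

0.082 per min

The zero-one rule: include voles iff E₂/h₂ > λE₁/(1+λh₁). Equality gives the switch point.
λE₁h₂ = E₂ + λE₂h₁ ⇒ λ = E₂/(E₁h₂ − E₂h₁) = 22/(489.8 − 220) = 0.08154 per min.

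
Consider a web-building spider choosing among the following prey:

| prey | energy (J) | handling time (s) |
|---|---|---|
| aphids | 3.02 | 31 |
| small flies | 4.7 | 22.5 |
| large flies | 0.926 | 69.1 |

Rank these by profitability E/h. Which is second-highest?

aphids

In descending order of E/h:
small flies: 4.7/22.5 = 0.209 J/s
aphids: 3.02/31 = 0.0974 J/s
large flies: 0.926/69.1 = 0.0134 J/s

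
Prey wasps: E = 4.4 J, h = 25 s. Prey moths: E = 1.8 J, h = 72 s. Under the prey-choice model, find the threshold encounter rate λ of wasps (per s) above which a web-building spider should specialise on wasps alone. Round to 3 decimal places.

At the threshold, the rate on wasps alone equals the profitability of moths: λ·4.4/(1 + λ·25) = 1.8/72 = 0.025.
Rearranging, λ(4.4 − 0.025×25) = 0.025, so λ = 0.025/3.775 = 0.006623 per s.

0.007 per s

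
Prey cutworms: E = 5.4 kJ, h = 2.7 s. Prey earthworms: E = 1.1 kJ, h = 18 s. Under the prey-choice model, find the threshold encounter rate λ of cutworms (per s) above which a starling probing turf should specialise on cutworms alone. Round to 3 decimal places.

Drop earthworms once their profitability E₂/h₂ falls below the rate achievable on cutworms alone: E₂/h₂ = λE₁/(1 + λh₁).
Solve for λ: λE₁h₂ = E₂(1 + λh₁) → λ(E₁h₂ − E₂h₁) = E₂ → λ = E₂/(E₁h₂ − E₂h₁).
λ = 1.1/(5.4×18 − 1.1×2.7) = 1.1/94.23 = 0.01167 per s.

0.012 per s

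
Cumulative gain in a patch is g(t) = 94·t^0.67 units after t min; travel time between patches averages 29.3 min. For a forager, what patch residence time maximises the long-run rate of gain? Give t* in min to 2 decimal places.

Maximise g(t)/(T+t): set derivative to zero → g'(t)(T+t) = g(t).
g'(t) = 0.67·94·t^-0.33. Setting 0.67·94·t^-0.33 = 94·t^0.67/(29.3+t) gives 0.67(29.3+t) = t, so 0.33·t = 0.67×29.3.
t* = 0.67×29.3/0.33 = 59.49 min.

59.49 min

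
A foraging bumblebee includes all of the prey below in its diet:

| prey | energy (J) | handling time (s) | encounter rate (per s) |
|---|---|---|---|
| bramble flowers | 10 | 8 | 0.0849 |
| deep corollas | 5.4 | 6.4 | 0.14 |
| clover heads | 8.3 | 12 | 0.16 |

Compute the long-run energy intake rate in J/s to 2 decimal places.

R = (0.0849×10 + 0.14×5.4 + 0.16×8.3) / (1 + 0.0849×8 + 0.14×6.4 + 0.16×12) = 2.933/4.495 = 0.6525 J/s.

0.65 J/s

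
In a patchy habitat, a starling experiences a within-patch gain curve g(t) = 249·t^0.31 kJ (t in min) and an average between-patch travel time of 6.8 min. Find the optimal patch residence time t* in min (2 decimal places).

By the marginal value theorem, leave when the instantaneous gain rate g'(t) equals the habitat-wide average g(t)/(T + t).
g'(t) = 0.31·249·t^-0.69. Setting 0.31·249·t^-0.69 = 249·t^0.31/(6.8+t) gives 0.31(6.8+t) = t, so 0.69·t = 0.31×6.8.
t* = 0.31×6.8/0.69 = 3.055 min.

3.06 min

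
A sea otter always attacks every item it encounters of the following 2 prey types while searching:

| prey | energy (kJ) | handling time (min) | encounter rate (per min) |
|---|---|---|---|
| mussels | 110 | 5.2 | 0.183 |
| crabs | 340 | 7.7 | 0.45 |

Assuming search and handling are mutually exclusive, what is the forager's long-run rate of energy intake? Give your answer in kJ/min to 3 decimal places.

R = (0.183×110 + 0.45×340) / (1 + 0.183×5.2 + 0.45×7.7) = 173.1/5.417 = 31.96 kJ/min.

31.963 kJ/min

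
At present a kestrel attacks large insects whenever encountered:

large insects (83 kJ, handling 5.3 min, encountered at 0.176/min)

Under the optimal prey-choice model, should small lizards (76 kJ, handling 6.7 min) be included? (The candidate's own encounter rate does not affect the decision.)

Yes

Intake rate on the current diet: R = (0.176×83) / (1 + 0.176×5.3) = 14.61/1.933 = 7.558 kJ/min.
small lizards: E/h = 76/6.7 = 11.34 kJ/min.
11.34 > 7.558, so adding small lizards raises the average — include it.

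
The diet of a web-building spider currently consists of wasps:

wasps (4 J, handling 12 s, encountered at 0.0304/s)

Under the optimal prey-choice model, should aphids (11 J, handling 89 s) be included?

Current rate: (0.0304×4)/(1 + 0.0304×12) = 0.0891 J/s.
aphids: E/h = 11/89 = 0.1236 J/s.
0.1236 > 0.0891, so adding aphids raises the average — include it.

Yes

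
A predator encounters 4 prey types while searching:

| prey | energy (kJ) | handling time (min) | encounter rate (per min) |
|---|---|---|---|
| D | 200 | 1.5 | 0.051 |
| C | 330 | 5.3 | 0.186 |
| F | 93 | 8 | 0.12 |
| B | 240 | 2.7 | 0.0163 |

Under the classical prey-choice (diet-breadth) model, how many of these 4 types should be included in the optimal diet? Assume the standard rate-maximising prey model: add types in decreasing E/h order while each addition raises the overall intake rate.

E/h in descending order: D 133, B 88.9, C 62.3, F 11.6 kJ/min. The optimal diet is the largest prefix of this list for which every included type satisfies E_i/h_i > R on the types above it.
Rate on top 1: 9.475. B: 88.9 > 9.475 → include.
Rate on top 2: 12.59. C: 62.3 > 12.59 → include.
Rate on top 3: 35.84. F: 11.6 < 35.84 → exclude; stop.
Optimal diet: D, B, C — 3 of 4 types.

3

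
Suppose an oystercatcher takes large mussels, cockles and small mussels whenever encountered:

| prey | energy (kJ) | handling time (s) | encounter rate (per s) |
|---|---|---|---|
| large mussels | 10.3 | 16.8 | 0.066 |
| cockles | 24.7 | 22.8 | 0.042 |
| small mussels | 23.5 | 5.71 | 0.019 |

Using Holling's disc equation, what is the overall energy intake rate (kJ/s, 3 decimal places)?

Energy encountered per unit search time: 0.066×10.3 + 0.042×24.7 + 0.019×23.5 = 2.164 kJ/s.
Handling time per unit search time: 0.066×16.8 + 0.042×22.8 + 0.019×5.71 = 2.175.
Rate = 2.164/(1 + 2.175) = 0.6815 kJ/s.

0.682 kJ/s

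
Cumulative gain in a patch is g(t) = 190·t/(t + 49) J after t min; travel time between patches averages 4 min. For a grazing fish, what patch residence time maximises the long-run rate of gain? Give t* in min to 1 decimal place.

14.0 min

Maximise g(t)/(T+t): set derivative to zero → g'(t)(T+t) = g(t).
g'(t) = 190·49/(t + 49)². Setting 190·49/(t+49)² = 190t/[(t+49)(4+t)] gives 49(4+t) = t(t+49), so t² = 49×4 = 196.
t* = √196 = 14 min.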